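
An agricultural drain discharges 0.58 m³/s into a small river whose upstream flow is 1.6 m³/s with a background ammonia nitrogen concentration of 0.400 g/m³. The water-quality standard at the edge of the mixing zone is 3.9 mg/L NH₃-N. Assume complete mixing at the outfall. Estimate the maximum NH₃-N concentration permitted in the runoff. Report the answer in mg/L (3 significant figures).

Mass balance: 3.9·2.18 = 0.58·Cₑ + 1.6·0.4.
Cₑ = (8.502 − 0.64) / 0.58 = 13.56 mg/L.

13.6 mg/L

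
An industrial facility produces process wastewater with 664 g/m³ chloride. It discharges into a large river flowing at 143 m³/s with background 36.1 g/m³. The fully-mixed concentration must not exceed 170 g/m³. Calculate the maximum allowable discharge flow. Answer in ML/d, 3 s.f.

3350 ML/d

Mass balance at complete mixing: C_std·(Q_w + Q_r) = Q_w·C_e + Q_r·C_b.
Rearranging, Q_w = Q_r·(C_std − C_b)/(C_e − C_std) = 143·(170 − 36.1) / (664 − 170) = 38.76 m³/s.
= 3349 ML/d.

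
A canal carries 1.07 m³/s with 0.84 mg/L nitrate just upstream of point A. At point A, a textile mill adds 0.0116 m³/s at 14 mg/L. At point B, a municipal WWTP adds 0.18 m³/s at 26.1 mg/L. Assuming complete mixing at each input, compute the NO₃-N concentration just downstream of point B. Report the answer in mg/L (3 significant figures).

After input A: C = (1.07·0.84 + 0.0116·14) / 1.082 = 0.9811 mg/L.
After input B: C = (1.082·0.9811 + 0.18·26.1) / 1.262 = 4.565 mg/L.

4.56 mg/L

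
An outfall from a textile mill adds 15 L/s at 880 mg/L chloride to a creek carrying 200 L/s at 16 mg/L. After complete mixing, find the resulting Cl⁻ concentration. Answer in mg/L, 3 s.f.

76.3 mg/L

15 L/s = 0.015 m³/s.
200 L/s = 0.2 m³/s.
By mass balance at complete mixing, C = (0.015·880 + 0.2·16) / (0.015 + 0.2) = 16.4/0.215 = 76.28 mg/L.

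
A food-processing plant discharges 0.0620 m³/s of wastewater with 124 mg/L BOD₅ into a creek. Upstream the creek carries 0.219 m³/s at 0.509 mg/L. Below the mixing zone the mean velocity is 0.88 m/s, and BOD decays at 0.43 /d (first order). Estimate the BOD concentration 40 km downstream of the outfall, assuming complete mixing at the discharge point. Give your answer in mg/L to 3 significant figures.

22.1 mg/L

After complete mixing, C₀ = (0.062·124 + 0.219·0.509) / 0.281 = 27.76 mg/L.
Travel time t = 4e+04 m / 0.88 m/s = 4.545e+04 s = 0.5261 d.
C = 27.76·exp(−0.43·0.5261) = 27.76·0.7975 = 22.14 mg/L.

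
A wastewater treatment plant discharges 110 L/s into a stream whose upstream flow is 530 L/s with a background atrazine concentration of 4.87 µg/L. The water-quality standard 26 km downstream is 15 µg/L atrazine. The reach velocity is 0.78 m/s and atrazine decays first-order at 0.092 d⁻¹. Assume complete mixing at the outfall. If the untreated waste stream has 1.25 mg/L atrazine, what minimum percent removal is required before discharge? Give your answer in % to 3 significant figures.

110 L/s = 0.11 m³/s.
530 L/s = 0.53 m³/s.
4.87 µg/L = 0.00487 mg/L.
15 µg/L = 0.015 mg/L.
Travel time to the compliance point: t = 2.6e+04/0.78 = 3.333e+04 s = 0.3858 d; decay factor exp(−0.092·0.3858) = 0.9651.
So the concentration just after mixing may be at most 0.015/0.9651 = 0.01554 mg/L.
Mass balance: 0.01554·0.64 = 0.11·Cₑ + 0.53·0.00487.
Cₑ = (0.009947 − 0.002581) / 0.11 = 0.06696 mg/L.
Required removal = 1 − 0.06696/1.25 = 94.64 %.

94.6 %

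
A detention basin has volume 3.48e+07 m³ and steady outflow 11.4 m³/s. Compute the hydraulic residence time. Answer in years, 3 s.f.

0.0967 yr

Q = 11.4 m³/s × 3.156e+07 s/yr = 3.598e+08 m³/yr.
Hydraulic residence time τ = V/Q = 3.48e+07/3.598e+08 = 0.09673 yr.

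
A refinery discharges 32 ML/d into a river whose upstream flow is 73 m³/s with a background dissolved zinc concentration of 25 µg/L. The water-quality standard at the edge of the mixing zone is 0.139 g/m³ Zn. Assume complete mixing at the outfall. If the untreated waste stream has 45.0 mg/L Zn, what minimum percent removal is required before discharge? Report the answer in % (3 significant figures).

32 ML/d = 0.3704 m³/s.
25 µg/L = 0.025 mg/L.
Mass balance: 0.139·73.37 = 0.3704·Cₑ + 73·0.025.
Cₑ = (10.2 − 1.825) / 0.3704 = 22.61 mg/L.
Required removal = 1 − 22.61/45.0 = 49.76 %.

49.8 %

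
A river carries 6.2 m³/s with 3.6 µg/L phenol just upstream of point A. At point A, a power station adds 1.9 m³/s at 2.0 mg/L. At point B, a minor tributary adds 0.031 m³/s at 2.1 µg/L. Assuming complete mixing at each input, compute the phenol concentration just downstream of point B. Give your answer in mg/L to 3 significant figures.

0.470 mg/L

3.6 µg/L = 0.0036 mg/L.
After input A: C = (6.2·0.0036 + 1.9·2) / 8.1 = 0.4719 mg/L.
2.1 µg/L = 0.0021 mg/L.
After input B: C = (8.1·0.4719 + 0.031·0.0021) / 8.131 = 0.4701 mg/L.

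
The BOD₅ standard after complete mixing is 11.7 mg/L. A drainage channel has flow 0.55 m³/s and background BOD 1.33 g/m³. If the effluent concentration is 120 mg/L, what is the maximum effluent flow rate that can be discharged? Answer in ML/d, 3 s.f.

4.55 ML/d

Mass balance at complete mixing: C_std·(Q_w + Q_r) = Q_w·C_e + Q_r·C_b.
Rearranging, Q_w = Q_r·(C_std − C_b)/(C_e − C_std) = 0.55·(11.7 − 1.33) / (120 − 11.7) = 0.05266 m³/s.
= 4.55 ML/d.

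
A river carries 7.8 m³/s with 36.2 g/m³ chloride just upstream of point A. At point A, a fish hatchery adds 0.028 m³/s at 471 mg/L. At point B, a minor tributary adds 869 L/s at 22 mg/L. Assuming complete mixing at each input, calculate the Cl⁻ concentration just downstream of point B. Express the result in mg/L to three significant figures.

36.2 mg/L

After input A: C = (7.8·36.2 + 0.028·471) / 7.828 = 37.76 mg/L.
869 L/s = 0.869 m³/s.
After input B: C = (7.828·37.76 + 0.869·22) / 8.697 = 36.18 mg/L.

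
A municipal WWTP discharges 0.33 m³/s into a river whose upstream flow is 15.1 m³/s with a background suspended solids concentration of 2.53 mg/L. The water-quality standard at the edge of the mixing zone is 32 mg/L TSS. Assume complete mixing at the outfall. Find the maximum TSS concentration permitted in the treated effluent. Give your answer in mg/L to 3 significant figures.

1380 mg/L

Mass balance: 32·15.43 = 0.33·Cₑ + 15.1·2.53.
Cₑ = (493.8 − 38.2) / 0.33 = 1380 mg/L.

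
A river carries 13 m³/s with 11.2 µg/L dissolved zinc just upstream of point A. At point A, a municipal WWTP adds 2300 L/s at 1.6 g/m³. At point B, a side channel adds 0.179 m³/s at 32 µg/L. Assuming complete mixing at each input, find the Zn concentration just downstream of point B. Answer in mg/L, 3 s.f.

0.248 mg/L

11.2 µg/L = 0.0112 mg/L.
2300 L/s = 2.3 m³/s.
After input A: C = (13·0.0112 + 2.3·1.6) / 15.3 = 0.25 mg/L.
32 µg/L = 0.032 mg/L.
After input B: C = (15.3·0.25 + 0.179·0.032) / 15.48 = 0.2475 mg/L.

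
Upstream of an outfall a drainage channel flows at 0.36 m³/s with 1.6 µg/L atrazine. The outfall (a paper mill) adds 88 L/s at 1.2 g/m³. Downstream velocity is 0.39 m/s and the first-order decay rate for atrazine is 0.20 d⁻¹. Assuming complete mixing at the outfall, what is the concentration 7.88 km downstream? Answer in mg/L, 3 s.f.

0.226 mg/L

88 L/s = 0.088 m³/s.
1.6 µg/L = 0.0016 mg/L.
After complete mixing, C₀ = (0.088·1.2 + 0.36·0.0016) / 0.448 = 0.237 mg/L.
Travel time t = 7880 m / 0.39 m/s = 2.021e+04 s = 0.2339 d.
C = 0.237·exp(−0.20·0.2339) = 0.237·0.9543 = 0.2262 mg/L.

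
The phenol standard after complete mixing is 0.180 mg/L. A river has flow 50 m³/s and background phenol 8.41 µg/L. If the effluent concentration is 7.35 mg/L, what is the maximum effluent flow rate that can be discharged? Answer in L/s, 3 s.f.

1200 L/s

8.41 µg/L = 0.00841 mg/L.
Mass balance at complete mixing: C_std·(Q_w + Q_r) = Q_w·C_e + Q_r·C_b.
Rearranging, Q_w = Q_r·(C_std − C_b)/(C_e − C_std) = 50·(0.18 − 0.00841) / (7.35 − 0.18) = 1.197 m³/s.
= 1197 L/s.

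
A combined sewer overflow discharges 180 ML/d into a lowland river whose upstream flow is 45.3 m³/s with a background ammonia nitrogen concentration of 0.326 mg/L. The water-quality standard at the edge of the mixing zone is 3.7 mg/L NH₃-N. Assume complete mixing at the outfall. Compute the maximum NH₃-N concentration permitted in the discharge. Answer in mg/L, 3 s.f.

180 ML/d = 2.083 m³/s.
Mass balance: 3.7·47.38 = 2.083·Cₑ + 45.3·0.326.
Cₑ = (175.3 − 14.77) / 2.083 = 77.06 mg/L.

77.1 mg/L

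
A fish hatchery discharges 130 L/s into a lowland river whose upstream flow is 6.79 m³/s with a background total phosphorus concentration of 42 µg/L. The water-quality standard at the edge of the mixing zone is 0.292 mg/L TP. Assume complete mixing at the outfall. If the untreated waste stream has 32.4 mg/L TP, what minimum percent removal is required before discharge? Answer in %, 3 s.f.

130 L/s = 0.13 m³/s.
42 µg/L = 0.042 mg/L.
Mass balance: 0.292·6.92 = 0.13·Cₑ + 6.79·0.042.
Cₑ = (2.021 − 0.2852) / 0.13 = 13.35 mg/L.
Required removal = 1 − 13.35/32.4 = 58.8 %.

58.8 %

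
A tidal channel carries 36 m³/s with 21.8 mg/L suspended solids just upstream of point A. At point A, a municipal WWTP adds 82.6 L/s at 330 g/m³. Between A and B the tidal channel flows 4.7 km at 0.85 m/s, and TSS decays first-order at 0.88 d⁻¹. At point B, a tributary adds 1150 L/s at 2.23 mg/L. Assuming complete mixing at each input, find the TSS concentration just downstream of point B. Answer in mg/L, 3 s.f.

20.7 mg/L

82.6 L/s = 0.0826 m³/s.
After input A: C = (36·21.8 + 0.0826·330) / 36.08 = 22.51 mg/L.
Over the 4.7 km reach to input B (t = 5529 s = 0.064 d), decay gives C = 22.51·exp(−0.88·0.064) = 21.27 mg/L.
1150 L/s = 1.15 m³/s.
After input B: C = (36.08·21.27 + 1.15·2.23) / 37.23 = 20.68 mg/L.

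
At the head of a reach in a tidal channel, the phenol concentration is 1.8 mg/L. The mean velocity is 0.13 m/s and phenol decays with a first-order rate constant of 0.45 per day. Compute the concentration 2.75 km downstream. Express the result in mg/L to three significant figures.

1.61 mg/L

Travel time t = 2.75 km / 0.13 m/s = 2750/0.13 = 2.115e+04 s = 0.2448 d.
First-order decay: C = 1.8·exp(−0.45·0.2448) = 1.8·0.8957 = 1.612 mg/L.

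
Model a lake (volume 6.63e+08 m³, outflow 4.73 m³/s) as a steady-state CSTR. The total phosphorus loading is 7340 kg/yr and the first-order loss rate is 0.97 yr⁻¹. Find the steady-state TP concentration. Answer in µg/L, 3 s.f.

Outflow Q = 4.73 m³/s × 3.156e+07 s/yr = 1.493e+08 m³/yr.
Steady-state CSTR mass balance: W = Q·C + k·V·C, so C = W/(Q + kV).
Q + kV = 1.493e+08 + 0.97·6.63e+08 = 7.924e+08 m³/yr.
C = 7340/7.924e+08 = 9.263e-06 kg/m³ = 0.009263 mg/L = 9.263 µg/L.

9.26 µg/L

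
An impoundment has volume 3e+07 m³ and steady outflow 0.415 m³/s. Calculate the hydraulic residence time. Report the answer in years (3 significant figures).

Q = 0.415 m³/s × 3.156e+07 s/yr = 1.31e+07 m³/yr.
Hydraulic residence time τ = V/Q = 3e+07/1.31e+07 = 2.291 yr.

2.29 yr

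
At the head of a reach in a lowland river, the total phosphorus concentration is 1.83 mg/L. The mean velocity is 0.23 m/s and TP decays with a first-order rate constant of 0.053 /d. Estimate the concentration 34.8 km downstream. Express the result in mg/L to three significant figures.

1.67 mg/L

Travel time t = 34.8 km / 0.23 m/s = 3.48e+04/0.23 = 1.513e+05 s = 1.751 d.
First-order decay: C = 1.83·exp(−0.053·1.751) = 1.83·0.9114 = 1.668 mg/L.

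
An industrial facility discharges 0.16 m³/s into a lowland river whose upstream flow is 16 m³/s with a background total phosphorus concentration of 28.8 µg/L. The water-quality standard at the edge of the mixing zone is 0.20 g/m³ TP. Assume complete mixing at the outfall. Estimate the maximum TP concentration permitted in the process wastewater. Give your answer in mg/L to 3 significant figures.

28.8 µg/L = 0.0288 mg/L.
Mass balance: 0.2·16.16 = 0.16·Cₑ + 16·0.0288.
Cₑ = (3.232 − 0.4608) / 0.16 = 17.32 mg/L.

17.3 mg/L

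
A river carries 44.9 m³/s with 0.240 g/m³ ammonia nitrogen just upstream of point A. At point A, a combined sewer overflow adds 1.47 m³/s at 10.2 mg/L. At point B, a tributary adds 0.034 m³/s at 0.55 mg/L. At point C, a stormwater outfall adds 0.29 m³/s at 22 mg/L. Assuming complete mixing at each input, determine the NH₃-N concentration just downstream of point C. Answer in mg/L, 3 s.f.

0.689 mg/L

After input A: C = (44.9·0.24 + 1.47·10.2) / 46.37 = 0.5557 mg/L.
After input B: C = (46.37·0.5557 + 0.034·0.55) / 46.4 = 0.5557 mg/L.
After input C: C = (46.4·0.5557 + 0.29·22) / 46.69 = 0.6889 mg/L.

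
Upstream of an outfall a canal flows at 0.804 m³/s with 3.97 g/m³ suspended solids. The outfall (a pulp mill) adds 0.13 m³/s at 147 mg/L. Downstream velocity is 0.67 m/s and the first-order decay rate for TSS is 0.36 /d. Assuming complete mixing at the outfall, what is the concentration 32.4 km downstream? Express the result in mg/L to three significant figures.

19.5 mg/L

After complete mixing, C₀ = (0.13·147 + 0.804·3.97) / 0.934 = 23.88 mg/L.
Travel time t = 3.24e+04 m / 0.67 m/s = 4.836e+04 s = 0.5597 d.
C = 23.88·exp(−0.36·0.5597) = 23.88·0.8175 = 19.52 mg/L.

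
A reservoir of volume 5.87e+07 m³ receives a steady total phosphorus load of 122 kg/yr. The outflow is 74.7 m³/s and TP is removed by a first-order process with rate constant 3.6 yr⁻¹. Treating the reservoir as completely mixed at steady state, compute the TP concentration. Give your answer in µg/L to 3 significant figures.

Outflow Q = 74.7 m³/s × 3.156e+07 s/yr = 2.357e+09 m³/yr.
Steady-state CSTR mass balance: W = Q·C + k·V·C, so C = W/(Q + kV).
Q + kV = 2.357e+09 + 3.6·5.87e+07 = 2.569e+09 m³/yr.
C = 122/2.569e+09 = 4.75e-08 kg/m³ = 4.75e-05 mg/L = 0.0475 µg/L.

0.0475 µg/L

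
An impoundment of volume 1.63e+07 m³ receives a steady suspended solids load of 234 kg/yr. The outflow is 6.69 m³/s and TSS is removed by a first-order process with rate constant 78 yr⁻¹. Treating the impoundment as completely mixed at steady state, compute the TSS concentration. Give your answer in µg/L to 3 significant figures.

Outflow Q = 6.69 m³/s × 3.156e+07 s/yr = 2.111e+08 m³/yr.
Steady-state CSTR mass balance: W = Q·C + k·V·C, so C = W/(Q + kV).
Q + kV = 2.111e+08 + 78·1.63e+07 = 1.483e+09 m³/yr.
C = 234/1.483e+09 = 1.578e-07 kg/m³ = 0.0001578 mg/L = 0.1578 µg/L.

0.158 µg/L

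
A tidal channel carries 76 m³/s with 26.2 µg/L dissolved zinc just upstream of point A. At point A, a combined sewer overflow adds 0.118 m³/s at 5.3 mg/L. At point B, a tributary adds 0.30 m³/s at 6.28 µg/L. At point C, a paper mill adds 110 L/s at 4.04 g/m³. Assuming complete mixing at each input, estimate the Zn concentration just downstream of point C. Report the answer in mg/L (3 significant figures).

0.0400 mg/L

26.2 µg/L = 0.0262 mg/L.
After input A: C = (76·0.0262 + 0.118·5.3) / 76.12 = 0.03438 mg/L.
6.28 µg/L = 0.00628 mg/L.
After input B: C = (76.12·0.03438 + 0.3·0.00628) / 76.42 = 0.03427 mg/L.
110 L/s = 0.11 m³/s.
After input C: C = (76.42·0.03427 + 0.11·4.04) / 76.53 = 0.04002 mg/L.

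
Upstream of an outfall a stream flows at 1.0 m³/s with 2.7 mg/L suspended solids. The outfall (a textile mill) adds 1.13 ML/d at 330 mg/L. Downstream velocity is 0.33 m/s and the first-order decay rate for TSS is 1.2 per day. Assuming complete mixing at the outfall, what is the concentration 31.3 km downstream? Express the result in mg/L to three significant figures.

1.85 mg/L

1.13 ML/d = 0.01308 m³/s.
After complete mixing, C₀ = (0.01308·330 + 1·2.7) / 1.013 = 6.925 mg/L.
Travel time t = 3.13e+04 m / 0.33 m/s = 9.485e+04 s = 1.098 d.
C = 6.925·exp(−1.2·1.098) = 6.925·0.2678 = 1.855 mg/L.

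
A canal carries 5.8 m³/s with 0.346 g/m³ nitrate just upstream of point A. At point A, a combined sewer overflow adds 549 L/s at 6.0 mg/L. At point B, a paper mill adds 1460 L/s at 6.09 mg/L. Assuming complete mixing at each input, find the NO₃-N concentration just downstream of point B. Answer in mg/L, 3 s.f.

1.82 mg/L

549 L/s = 0.549 m³/s.
After input A: C = (5.8·0.346 + 0.549·6) / 6.349 = 0.8349 mg/L.
1460 L/s = 1.46 m³/s.
After input B: C = (6.349·0.8349 + 1.46·6.09) / 7.809 = 1.817 mg/L.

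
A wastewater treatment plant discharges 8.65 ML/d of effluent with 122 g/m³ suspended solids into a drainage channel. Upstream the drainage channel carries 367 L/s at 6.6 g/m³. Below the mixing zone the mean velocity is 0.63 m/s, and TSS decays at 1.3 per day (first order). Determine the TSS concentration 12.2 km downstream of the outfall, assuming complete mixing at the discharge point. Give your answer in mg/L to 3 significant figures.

8.65 ML/d = 0.1001 m³/s.
367 L/s = 0.367 m³/s.
After complete mixing, C₀ = (0.1001·122 + 0.367·6.6) / 0.4671 = 31.33 mg/L.
Travel time t = 1.22e+04 m / 0.63 m/s = 1.937e+04 s = 0.2241 d.
C = 31.33·exp(−1.3·0.2241) = 31.33·0.7472 = 23.41 mg/L.

23.4 mg/L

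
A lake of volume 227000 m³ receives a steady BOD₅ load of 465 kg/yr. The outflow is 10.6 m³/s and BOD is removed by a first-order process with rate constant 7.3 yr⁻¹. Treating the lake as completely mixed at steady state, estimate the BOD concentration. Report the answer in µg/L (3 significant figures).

1.38 µg/L

Outflow Q = 10.6 m³/s × 3.156e+07 s/yr = 3.345e+08 m³/yr.
Steady-state CSTR mass balance: W = Q·C + k·V·C, so C = W/(Q + kV).
Q + kV = 3.345e+08 + 7.3·227000 = 3.362e+08 m³/yr.
C = 465/3.362e+08 = 1.383e-06 kg/m³ = 0.001383 mg/L = 1.383 µg/L.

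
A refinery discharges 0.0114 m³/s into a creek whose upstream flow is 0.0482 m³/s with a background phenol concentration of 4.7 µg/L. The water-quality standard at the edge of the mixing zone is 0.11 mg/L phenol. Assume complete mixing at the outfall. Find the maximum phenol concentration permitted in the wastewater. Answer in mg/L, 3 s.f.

0.555 mg/L

4.7 µg/L = 0.0047 mg/L.
Mass balance: 0.11·0.0596 = 0.0114·Cₑ + 0.0482·0.0047.
Cₑ = (0.006556 − 0.0002265) / 0.0114 = 0.5552 mg/L.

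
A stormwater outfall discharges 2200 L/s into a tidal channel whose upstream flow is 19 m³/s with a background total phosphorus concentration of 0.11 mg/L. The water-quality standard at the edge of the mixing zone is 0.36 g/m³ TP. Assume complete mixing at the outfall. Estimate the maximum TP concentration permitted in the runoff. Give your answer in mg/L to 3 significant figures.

2200 L/s = 2.2 m³/s.
Mass balance: 0.36·21.2 = 2.2·Cₑ + 19·0.11.
Cₑ = (7.632 − 2.09) / 2.2 = 2.519 mg/L.

2.52 mg/L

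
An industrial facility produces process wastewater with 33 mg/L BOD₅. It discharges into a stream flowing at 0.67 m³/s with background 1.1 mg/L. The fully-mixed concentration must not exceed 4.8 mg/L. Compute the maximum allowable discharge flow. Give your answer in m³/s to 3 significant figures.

0.0879 m³/s

Mass balance at complete mixing: C_std·(Q_w + Q_r) = Q_w·C_e + Q_r·C_b.
Rearranging, Q_w = Q_r·(C_std − C_b)/(C_e − C_std) = 0.67·(4.8 − 1.1) / (33 − 4.8) = 0.08791 m³/s.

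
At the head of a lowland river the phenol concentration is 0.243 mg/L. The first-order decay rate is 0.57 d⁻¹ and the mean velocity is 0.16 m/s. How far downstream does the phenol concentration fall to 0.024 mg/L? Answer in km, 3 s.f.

56.1 km

From C = C₀·e^(−kt), t = ln(C₀/C)/k = ln(0.243/0.024)/0.57 = 2.315/0.57 = 4.061 d.
Distance = v·t = 0.16 m/s × 3.509e+05 s = 5.615e+04 m = 56.15 km.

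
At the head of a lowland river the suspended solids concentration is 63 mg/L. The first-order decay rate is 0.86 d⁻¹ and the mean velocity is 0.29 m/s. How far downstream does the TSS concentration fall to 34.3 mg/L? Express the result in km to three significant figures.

From C = C₀·e^(−kt), t = ln(C₀/C)/k = ln(63/34.3)/0.86 = 0.608/0.86 = 0.707 d.
Distance = v·t = 0.29 m/s × 6.108e+04 s = 1.771e+04 m = 17.71 km.

17.7 km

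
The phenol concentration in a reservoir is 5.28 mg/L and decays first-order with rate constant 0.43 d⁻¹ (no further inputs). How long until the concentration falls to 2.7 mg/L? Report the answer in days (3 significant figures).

1.56 d

t = ln(C₀/C)/k = ln(5.28/2.7)/0.43 = 0.6707/0.43 = 1.56 d.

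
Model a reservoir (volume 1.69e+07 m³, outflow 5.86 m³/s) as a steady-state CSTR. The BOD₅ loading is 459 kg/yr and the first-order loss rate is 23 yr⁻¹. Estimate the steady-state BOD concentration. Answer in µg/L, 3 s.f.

Outflow Q = 5.86 m³/s × 3.156e+07 s/yr = 1.849e+08 m³/yr.
Steady-state CSTR mass balance: W = Q·C + k·V·C, so C = W/(Q + kV).
Q + kV = 1.849e+08 + 23·1.69e+07 = 5.736e+08 m³/yr.
C = 459/5.736e+08 = 8.002e-07 kg/m³ = 0.0008002 mg/L = 0.8002 µg/L.

0.800 µg/L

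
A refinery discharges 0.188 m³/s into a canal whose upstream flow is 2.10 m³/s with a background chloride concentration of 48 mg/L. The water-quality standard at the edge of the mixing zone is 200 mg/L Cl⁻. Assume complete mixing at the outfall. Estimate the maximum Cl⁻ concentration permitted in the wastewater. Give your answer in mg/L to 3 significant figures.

1900 mg/L

Mass balance: 200·2.288 = 0.188·Cₑ + 2.1·48.
Cₑ = (457.6 − 100.8) / 0.188 = 1898 mg/L.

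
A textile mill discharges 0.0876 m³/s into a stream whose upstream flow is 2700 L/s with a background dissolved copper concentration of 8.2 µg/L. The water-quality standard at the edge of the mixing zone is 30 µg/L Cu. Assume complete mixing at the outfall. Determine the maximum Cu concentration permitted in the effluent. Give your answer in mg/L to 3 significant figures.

2700 L/s = 2.7 m³/s.
8.2 µg/L = 0.0082 mg/L.
30 µg/L = 0.03 mg/L.
Mass balance: 0.03·2.788 = 0.0876·Cₑ + 2.7·0.0082.
Cₑ = (0.08363 − 0.02214) / 0.0876 = 0.7019 mg/L.

0.702 mg/L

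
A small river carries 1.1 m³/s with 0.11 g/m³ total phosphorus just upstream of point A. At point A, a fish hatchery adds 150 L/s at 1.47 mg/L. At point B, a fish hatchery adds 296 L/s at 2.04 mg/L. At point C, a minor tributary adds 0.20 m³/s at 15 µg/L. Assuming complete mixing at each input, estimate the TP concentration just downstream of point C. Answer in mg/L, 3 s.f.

150 L/s = 0.15 m³/s.
After input A: C = (1.1·0.11 + 0.15·1.47) / 1.25 = 0.2732 mg/L.
296 L/s = 0.296 m³/s.
After input B: C = (1.25·0.2732 + 0.296·2.04) / 1.546 = 0.6115 mg/L.
15 µg/L = 0.015 mg/L.
After input C: C = (1.546·0.6115 + 0.2·0.015) / 1.746 = 0.5432 mg/L.

0.543 mg/L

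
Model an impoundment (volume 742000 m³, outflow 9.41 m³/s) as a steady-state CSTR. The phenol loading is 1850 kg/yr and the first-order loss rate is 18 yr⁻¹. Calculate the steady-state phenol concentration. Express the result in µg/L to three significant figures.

5.96 µg/L

Outflow Q = 9.41 m³/s × 3.156e+07 s/yr = 2.97e+08 m³/yr.
Steady-state CSTR mass balance: W = Q·C + k·V·C, so C = W/(Q + kV).
Q + kV = 2.97e+08 + 18·742000 = 3.103e+08 m³/yr.
C = 1850/3.103e+08 = 5.962e-06 kg/m³ = 0.005962 mg/L = 5.962 µg/L.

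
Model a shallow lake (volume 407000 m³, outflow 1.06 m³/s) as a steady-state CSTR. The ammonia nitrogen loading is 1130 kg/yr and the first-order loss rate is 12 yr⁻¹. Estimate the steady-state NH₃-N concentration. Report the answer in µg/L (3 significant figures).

29.5 µg/L

Outflow Q = 1.06 m³/s × 3.156e+07 s/yr = 3.345e+07 m³/yr.
Steady-state CSTR mass balance: W = Q·C + k·V·C, so C = W/(Q + kV).
Q + kV = 3.345e+07 + 12·407000 = 3.834e+07 m³/yr.
C = 1130/3.834e+07 = 2.948e-05 kg/m³ = 0.02948 mg/L = 29.48 µg/L.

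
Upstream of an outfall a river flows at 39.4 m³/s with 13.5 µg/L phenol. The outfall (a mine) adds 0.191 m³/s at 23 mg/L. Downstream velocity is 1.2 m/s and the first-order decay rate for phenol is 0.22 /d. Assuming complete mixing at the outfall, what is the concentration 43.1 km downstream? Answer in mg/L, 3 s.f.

0.114 mg/L

13.5 µg/L = 0.0135 mg/L.
After complete mixing, C₀ = (0.191·23 + 39.4·0.0135) / 39.59 = 0.1244 mg/L.
Travel time t = 4.31e+04 m / 1.2 m/s = 3.592e+04 s = 0.4157 d.
C = 0.1244·exp(−0.22·0.4157) = 0.1244·0.9126 = 0.1135 mg/L.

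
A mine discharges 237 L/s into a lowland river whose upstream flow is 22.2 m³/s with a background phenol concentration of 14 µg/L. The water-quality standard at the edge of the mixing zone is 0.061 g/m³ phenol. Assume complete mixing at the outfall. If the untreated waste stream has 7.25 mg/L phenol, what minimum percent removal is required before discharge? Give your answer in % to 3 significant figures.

38.4 %

237 L/s = 0.237 m³/s.
14 µg/L = 0.014 mg/L.
Mass balance: 0.061·22.44 = 0.237·Cₑ + 22.2·0.014.
Cₑ = (1.369 − 0.3108) / 0.237 = 4.464 mg/L.
Required removal = 1 − 4.464/7.25 = 38.43 %.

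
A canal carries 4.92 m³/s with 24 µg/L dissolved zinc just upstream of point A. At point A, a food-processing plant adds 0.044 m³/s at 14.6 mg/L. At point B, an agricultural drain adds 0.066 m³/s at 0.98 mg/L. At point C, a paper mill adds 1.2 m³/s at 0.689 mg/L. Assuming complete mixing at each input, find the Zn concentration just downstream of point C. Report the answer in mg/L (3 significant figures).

0.265 mg/L

24 µg/L = 0.024 mg/L.
After input A: C = (4.92·0.024 + 0.044·14.6) / 4.964 = 0.1532 mg/L.
After input B: C = (4.964·0.1532 + 0.066·0.98) / 5.03 = 0.164 mg/L.
After input C: C = (5.03·0.164 + 1.2·0.689) / 6.23 = 0.2652 mg/L.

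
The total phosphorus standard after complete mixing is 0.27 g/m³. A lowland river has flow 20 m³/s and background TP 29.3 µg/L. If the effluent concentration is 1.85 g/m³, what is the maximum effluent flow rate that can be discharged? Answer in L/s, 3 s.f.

3050 L/s

29.3 µg/L = 0.0293 mg/L.
Mass balance at complete mixing: C_std·(Q_w + Q_r) = Q_w·C_e + Q_r·C_b.
Rearranging, Q_w = Q_r·(C_std − C_b)/(C_e − C_std) = 20·(0.27 − 0.0293) / (1.85 − 0.27) = 3.047 m³/s.
= 3047 L/s.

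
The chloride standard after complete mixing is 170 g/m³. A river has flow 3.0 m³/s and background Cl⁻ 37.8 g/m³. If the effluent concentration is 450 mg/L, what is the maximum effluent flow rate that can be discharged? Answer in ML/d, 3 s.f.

122 ML/d

Mass balance at complete mixing: C_std·(Q_w + Q_r) = Q_w·C_e + Q_r·C_b.
Rearranging, Q_w = Q_r·(C_std − C_b)/(C_e − C_std) = 3.0·(170 − 37.8) / (450 − 170) = 1.416 m³/s.
= 122.4 ML/d.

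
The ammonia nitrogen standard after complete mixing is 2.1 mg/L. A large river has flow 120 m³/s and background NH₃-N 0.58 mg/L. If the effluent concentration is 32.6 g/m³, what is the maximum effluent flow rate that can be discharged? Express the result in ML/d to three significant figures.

517 ML/d

Mass balance at complete mixing: C_std·(Q_w + Q_r) = Q_w·C_e + Q_r·C_b.
Rearranging, Q_w = Q_r·(C_std − C_b)/(C_e − C_std) = 120·(2.1 − 0.58) / (32.6 − 2.1) = 5.98 m³/s.
= 516.7 ML/d.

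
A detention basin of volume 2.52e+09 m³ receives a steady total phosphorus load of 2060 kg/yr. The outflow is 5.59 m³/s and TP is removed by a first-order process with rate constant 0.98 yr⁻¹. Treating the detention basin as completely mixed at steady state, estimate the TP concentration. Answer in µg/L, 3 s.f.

0.779 µg/L

Outflow Q = 5.59 m³/s × 3.156e+07 s/yr = 1.764e+08 m³/yr.
Steady-state CSTR mass balance: W = Q·C + k·V·C, so C = W/(Q + kV).
Q + kV = 1.764e+08 + 0.98·2.52e+09 = 2.646e+09 m³/yr.
C = 2060/2.646e+09 = 7.785e-07 kg/m³ = 0.0007785 mg/L = 0.7785 µg/L.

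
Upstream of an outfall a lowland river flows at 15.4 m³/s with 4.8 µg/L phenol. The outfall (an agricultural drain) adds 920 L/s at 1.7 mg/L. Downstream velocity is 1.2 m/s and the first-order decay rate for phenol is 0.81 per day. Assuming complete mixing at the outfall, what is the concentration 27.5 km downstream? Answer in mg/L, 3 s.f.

0.0810 mg/L

920 L/s = 0.92 m³/s.
4.8 µg/L = 0.0048 mg/L.
After complete mixing, C₀ = (0.92·1.7 + 15.4·0.0048) / 16.32 = 0.1004 mg/L.
Travel time t = 2.75e+04 m / 1.2 m/s = 2.292e+04 s = 0.2652 d.
C = 0.1004·exp(−0.81·0.2652) = 0.1004·0.8067 = 0.08096 mg/L.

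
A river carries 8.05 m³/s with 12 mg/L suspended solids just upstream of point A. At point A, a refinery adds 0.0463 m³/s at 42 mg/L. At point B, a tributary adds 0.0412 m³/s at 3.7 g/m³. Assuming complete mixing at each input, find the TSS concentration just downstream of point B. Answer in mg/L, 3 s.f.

After input A: C = (8.05·12 + 0.0463·42) / 8.096 = 12.17 mg/L.
After input B: C = (8.096·12.17 + 0.0412·3.7) / 8.138 = 12.13 mg/L.

12.1 mg/L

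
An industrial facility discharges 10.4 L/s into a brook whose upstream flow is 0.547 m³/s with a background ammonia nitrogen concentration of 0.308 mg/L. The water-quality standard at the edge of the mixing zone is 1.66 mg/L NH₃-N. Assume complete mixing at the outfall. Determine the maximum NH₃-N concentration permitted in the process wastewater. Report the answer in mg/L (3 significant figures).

72.8 mg/L

10.4 L/s = 0.0104 m³/s.
Mass balance: 1.66·0.5574 = 0.0104·Cₑ + 0.547·0.308.
Cₑ = (0.9253 − 0.1685) / 0.0104 = 72.77 mg/L.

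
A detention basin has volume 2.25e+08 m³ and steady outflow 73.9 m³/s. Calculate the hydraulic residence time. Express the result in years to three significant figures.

0.0965 yr

Q = 73.9 m³/s × 3.156e+07 s/yr = 2.332e+09 m³/yr.
Hydraulic residence time τ = V/Q = 2.25e+08/2.332e+09 = 0.09648 yr.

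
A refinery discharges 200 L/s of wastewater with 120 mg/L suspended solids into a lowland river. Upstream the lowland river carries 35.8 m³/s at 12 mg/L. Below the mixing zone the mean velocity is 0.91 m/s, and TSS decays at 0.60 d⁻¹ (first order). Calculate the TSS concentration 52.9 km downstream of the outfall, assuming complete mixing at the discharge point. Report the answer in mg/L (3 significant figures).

8.41 mg/L

200 L/s = 0.2 m³/s.
After complete mixing, C₀ = (0.2·120 + 35.8·12) / 36 = 12.6 mg/L.
Travel time t = 5.29e+04 m / 0.91 m/s = 5.813e+04 s = 0.6728 d.
C = 12.6·exp(−0.60·0.6728) = 12.6·0.6678 = 8.415 mg/L.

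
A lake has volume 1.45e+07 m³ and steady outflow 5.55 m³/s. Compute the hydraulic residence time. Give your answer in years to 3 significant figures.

0.0828 yr

Q = 5.55 m³/s × 3.156e+07 s/yr = 1.751e+08 m³/yr.
Hydraulic residence time τ = V/Q = 1.45e+07/1.751e+08 = 0.08279 yr.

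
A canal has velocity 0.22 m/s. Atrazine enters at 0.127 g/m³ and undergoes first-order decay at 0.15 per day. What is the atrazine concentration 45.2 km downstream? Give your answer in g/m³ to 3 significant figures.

Travel time t = 45.2 km / 0.22 m/s = 4.52e+04/0.22 = 2.055e+05 s = 2.378 d.
First-order decay: C = 0.127·exp(−0.15·2.378) = 0.127·0.7 = 0.0889 g/m³.

0.0889 g/m³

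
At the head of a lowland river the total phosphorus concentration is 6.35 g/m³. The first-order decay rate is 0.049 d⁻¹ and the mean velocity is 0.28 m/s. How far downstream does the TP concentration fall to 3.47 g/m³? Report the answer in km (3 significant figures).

From C = C₀·e^(−kt), t = ln(C₀/C)/k = ln(6.35/3.47)/0.049 = 0.6043/0.049 = 12.33 d.
Distance = v·t = 0.28 m/s × 1.066e+06 s = 2.984e+05 m = 298.4 km.

298 km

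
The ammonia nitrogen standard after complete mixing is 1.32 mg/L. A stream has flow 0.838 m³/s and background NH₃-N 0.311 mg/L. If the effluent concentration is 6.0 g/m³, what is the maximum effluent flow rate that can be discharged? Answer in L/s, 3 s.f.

181 L/s

Mass balance at complete mixing: C_std·(Q_w + Q_r) = Q_w·C_e + Q_r·C_b.
Rearranging, Q_w = Q_r·(C_std − C_b)/(C_e − C_std) = 0.838·(1.32 − 0.311) / (6 − 1.32) = 0.1807 m³/s.
= 180.7 L/s.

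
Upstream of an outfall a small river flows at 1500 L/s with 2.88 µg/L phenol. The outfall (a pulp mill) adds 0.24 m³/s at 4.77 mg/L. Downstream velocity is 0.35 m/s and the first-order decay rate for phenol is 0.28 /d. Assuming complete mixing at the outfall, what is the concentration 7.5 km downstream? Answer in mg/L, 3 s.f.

0.616 mg/L

1500 L/s = 1.5 m³/s.
2.88 µg/L = 0.00288 mg/L.
After complete mixing, C₀ = (0.24·4.77 + 1.5·0.00288) / 1.74 = 0.6604 mg/L.
Travel time t = 7500 m / 0.35 m/s = 2.143e+04 s = 0.248 d.
C = 0.6604·exp(−0.28·0.248) = 0.6604·0.9329 = 0.6161 mg/L.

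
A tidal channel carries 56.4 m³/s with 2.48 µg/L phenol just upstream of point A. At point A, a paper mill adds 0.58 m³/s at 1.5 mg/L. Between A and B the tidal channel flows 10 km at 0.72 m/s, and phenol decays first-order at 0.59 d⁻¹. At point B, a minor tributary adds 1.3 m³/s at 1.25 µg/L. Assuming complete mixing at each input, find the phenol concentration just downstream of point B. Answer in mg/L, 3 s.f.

0.0158 mg/L

2.48 µg/L = 0.00248 mg/L.
After input A: C = (56.4·0.00248 + 0.58·1.5) / 56.98 = 0.01772 mg/L.
Over the 10 km reach to input B (t = 1.389e+04 s = 0.1608 d), decay gives C = 0.01772·exp(−0.59·0.1608) = 0.01612 mg/L.
1.25 µg/L = 0.00125 mg/L.
After input B: C = (56.98·0.01612 + 1.3·0.00125) / 58.28 = 0.01579 mg/L.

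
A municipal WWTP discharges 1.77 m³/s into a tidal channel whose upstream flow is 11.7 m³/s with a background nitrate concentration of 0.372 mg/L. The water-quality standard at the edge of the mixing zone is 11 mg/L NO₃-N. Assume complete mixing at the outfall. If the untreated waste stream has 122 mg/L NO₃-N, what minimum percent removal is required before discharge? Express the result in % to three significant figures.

Mass balance: 11·13.47 = 1.77·Cₑ + 11.7·0.372.
Cₑ = (148.2 − 4.352) / 1.77 = 81.25 mg/L.
Required removal = 1 − 81.25/122 = 33.4 %.

33.4 %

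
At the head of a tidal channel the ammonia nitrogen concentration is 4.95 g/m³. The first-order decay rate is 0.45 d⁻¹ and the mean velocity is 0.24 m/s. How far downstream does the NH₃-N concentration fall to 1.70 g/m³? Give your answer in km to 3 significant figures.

49.2 km

From C = C₀·e^(−kt), t = ln(C₀/C)/k = ln(4.95/1.70)/0.45 = 1.069/0.45 = 2.375 d.
Distance = v·t = 0.24 m/s × 2.052e+05 s = 4.925e+04 m = 49.25 km.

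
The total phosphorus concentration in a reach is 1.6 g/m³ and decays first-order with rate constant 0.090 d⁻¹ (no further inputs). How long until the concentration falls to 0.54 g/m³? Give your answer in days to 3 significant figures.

t = ln(C₀/C)/k = ln(1.6/0.54)/0.090 = 1.086/0.090 = 12.07 d.

12.1 d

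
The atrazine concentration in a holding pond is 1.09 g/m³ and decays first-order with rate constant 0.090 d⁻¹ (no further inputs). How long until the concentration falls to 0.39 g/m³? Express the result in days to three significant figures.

t = ln(C₀/C)/k = ln(1.09/0.39)/0.090 = 1.028/0.090 = 11.42 d.

11.4 d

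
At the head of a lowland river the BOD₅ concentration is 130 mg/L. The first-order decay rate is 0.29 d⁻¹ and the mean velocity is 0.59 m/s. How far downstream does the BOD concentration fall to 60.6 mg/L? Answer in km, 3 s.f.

From C = C₀·e^(−kt), t = ln(C₀/C)/k = ln(130/60.6)/0.29 = 0.7632/0.29 = 2.632 d.
Distance = v·t = 0.59 m/s × 2.274e+05 s = 1.342e+05 m = 134.2 km.

134 km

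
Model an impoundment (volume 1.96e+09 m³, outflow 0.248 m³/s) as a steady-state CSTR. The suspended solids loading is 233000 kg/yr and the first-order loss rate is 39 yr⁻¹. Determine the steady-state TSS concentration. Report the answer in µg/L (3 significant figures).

3.05 µg/L

Outflow Q = 0.248 m³/s × 3.156e+07 s/yr = 7.826e+06 m³/yr.
Steady-state CSTR mass balance: W = Q·C + k·V·C, so C = W/(Q + kV).
Q + kV = 7.826e+06 + 39·1.96e+09 = 7.645e+10 m³/yr.
C = 233000/7.645e+10 = 3.048e-06 kg/m³ = 0.003048 mg/L = 3.048 µg/L.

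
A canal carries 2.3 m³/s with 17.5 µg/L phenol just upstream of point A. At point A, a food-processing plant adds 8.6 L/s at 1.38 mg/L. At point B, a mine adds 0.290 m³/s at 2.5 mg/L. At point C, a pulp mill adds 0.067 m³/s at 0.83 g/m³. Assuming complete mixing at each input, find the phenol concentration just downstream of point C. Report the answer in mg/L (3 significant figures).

17.5 µg/L = 0.0175 mg/L.
8.6 L/s = 0.0086 m³/s.
After input A: C = (2.3·0.0175 + 0.0086·1.38) / 2.309 = 0.02258 mg/L.
After input B: C = (2.309·0.02258 + 0.29·2.5) / 2.599 = 0.2991 mg/L.
After input C: C = (2.599·0.2991 + 0.067·0.83) / 2.666 = 0.3124 mg/L.

0.312 mg/L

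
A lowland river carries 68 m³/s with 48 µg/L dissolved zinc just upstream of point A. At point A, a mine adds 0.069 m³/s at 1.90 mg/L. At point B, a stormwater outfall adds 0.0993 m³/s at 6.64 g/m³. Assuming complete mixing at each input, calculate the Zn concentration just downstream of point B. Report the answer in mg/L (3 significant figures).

0.0595 mg/L

48 µg/L = 0.048 mg/L.
After input A: C = (68·0.048 + 0.069·1.9) / 68.07 = 0.04988 mg/L.
After input B: C = (68.07·0.04988 + 0.0993·6.64) / 68.17 = 0.05948 mg/L.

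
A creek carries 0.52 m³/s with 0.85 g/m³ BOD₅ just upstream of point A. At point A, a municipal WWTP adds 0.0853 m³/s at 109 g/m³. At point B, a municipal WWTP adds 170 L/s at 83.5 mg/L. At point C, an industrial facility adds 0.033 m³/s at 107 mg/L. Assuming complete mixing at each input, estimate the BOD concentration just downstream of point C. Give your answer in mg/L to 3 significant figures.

After input A: C = (0.52·0.85 + 0.0853·109) / 0.6053 = 16.09 mg/L.
170 L/s = 0.17 m³/s.
After input B: C = (0.6053·16.09 + 0.17·83.5) / 0.7753 = 30.87 mg/L.
After input C: C = (0.7753·30.87 + 0.033·107) / 0.8083 = 33.98 mg/L.

34.0 mg/L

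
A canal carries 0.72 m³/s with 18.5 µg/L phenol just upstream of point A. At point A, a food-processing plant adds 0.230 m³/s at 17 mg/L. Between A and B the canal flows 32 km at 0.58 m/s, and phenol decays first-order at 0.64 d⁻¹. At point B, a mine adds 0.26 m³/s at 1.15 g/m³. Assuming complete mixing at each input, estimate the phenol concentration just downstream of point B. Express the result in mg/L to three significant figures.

2.40 mg/L

18.5 µg/L = 0.0185 mg/L.
After input A: C = (0.72·0.0185 + 0.23·17) / 0.95 = 4.13 mg/L.
Over the 32 km reach to input B (t = 5.517e+04 s = 0.6386 d), decay gives C = 4.13·exp(−0.64·0.6386) = 2.744 mg/L.
After input B: C = (0.95·2.744 + 0.26·1.15) / 1.21 = 2.402 mg/L.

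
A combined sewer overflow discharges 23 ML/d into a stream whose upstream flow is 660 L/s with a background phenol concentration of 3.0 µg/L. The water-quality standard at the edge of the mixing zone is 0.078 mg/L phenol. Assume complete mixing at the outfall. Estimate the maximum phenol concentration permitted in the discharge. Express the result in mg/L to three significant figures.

23 ML/d = 0.2662 m³/s.
660 L/s = 0.66 m³/s.
3.0 µg/L = 0.003 mg/L.
Mass balance: 0.078·0.9262 = 0.2662·Cₑ + 0.66·0.003.
Cₑ = (0.07224 − 0.00198) / 0.2662 = 0.2639 mg/L.

0.264 mg/L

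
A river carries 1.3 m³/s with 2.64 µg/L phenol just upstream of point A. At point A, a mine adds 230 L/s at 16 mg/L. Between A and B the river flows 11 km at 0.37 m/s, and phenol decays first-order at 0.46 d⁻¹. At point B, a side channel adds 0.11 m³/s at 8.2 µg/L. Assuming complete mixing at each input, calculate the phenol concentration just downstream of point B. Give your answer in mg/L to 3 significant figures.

2.64 µg/L = 0.00264 mg/L.
230 L/s = 0.23 m³/s.
After input A: C = (1.3·0.00264 + 0.23·16) / 1.53 = 2.407 mg/L.
Over the 11 km reach to input B (t = 2.973e+04 s = 0.3441 d), decay gives C = 2.407·exp(−0.46·0.3441) = 2.055 mg/L.
8.2 µg/L = 0.0082 mg/L.
After input B: C = (1.53·2.055 + 0.11·0.0082) / 1.64 = 1.918 mg/L.

1.92 mg/L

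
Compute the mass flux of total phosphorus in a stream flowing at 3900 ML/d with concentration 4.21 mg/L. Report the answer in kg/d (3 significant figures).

3900 ML/d = 45.14 m³/s.
Mass flux = Q·C = 45.14 m³/s × 4.21 g/m³ = 190 g/s.
= 190 g/s × 86.4 = 1.642e+04 kg/d.

16400 kg/d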